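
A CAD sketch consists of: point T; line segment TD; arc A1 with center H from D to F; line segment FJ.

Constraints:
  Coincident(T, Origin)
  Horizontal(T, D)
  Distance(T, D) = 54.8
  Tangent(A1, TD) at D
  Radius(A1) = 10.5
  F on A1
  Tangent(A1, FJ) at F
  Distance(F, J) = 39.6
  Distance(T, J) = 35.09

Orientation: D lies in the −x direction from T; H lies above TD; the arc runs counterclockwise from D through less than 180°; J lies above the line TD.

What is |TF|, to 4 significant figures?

47.74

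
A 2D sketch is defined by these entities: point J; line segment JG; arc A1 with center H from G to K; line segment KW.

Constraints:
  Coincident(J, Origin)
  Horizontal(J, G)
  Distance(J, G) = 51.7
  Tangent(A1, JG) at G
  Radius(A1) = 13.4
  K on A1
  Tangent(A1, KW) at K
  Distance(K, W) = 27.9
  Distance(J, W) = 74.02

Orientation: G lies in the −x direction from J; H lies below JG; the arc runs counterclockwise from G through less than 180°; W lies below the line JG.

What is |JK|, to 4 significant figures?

66.77

Checks: |HK| = 13.40 ✓; ∠(HK, KW) = 90.00° ✓; |KW| = 27.90 ✓; |JW| = 74.02 ✓.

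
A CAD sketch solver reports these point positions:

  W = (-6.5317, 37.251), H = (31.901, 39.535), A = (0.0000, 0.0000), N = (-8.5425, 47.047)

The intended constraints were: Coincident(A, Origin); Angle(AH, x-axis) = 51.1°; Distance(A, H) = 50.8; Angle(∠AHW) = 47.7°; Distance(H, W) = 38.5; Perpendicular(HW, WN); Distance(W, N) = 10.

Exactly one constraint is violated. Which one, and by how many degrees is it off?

Perpendicular(HW, WN) — off by 8.20°.

A = (0.00, 0.00) ✓; AH at 51.10° ✓; |AH| = 50.80 ✓; ∠AHW = 47.70° ✓; |HW| = 38.50 ✓; ∠(HW, WN) = 81.80° ✗; |WN| = 10.00 ✓.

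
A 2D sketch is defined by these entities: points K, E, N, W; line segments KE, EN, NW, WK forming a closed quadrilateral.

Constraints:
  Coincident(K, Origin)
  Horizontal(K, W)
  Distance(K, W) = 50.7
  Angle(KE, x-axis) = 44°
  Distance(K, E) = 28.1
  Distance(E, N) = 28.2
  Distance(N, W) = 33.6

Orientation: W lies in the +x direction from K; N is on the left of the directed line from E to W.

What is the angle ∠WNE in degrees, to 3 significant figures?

71.1°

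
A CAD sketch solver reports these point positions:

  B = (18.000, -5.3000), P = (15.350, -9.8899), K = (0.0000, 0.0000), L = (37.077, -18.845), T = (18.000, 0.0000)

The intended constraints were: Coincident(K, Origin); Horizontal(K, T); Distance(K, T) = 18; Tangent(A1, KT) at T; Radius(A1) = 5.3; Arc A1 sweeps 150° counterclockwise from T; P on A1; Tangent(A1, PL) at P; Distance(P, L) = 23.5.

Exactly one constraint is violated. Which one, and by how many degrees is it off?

Tangent(A1, PL) at P — off by 7.60°.

K = (0.00, 0.00) ✓; K.y = 0.00, T.y = 0.00 ✓; |KT| = 18.00 ✓; ∠(BT, TK) = 90.00° ✓; |BT| = 5.300 ✓; bearing(B→P) − bearing(B→T) = 150.0° ✓; |BP| = 5.300 ✓; ∠(BP, PL) = 82.40° ✗; |PL| = 23.50 ✓.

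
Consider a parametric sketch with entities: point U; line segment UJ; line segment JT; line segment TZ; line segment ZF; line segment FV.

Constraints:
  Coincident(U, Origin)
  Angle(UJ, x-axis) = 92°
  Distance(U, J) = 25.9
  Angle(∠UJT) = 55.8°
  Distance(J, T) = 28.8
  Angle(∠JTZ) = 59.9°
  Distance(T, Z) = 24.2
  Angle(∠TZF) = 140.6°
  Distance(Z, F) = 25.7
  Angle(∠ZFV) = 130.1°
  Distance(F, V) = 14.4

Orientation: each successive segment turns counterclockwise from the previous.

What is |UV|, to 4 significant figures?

34.54

∠TZF = 140.6° gives ZF at 15.70° from the x-axis; with |ZF| = 25.7, F = (22.76, 6.102). ∠ZFV = 130.1° gives FV at 65.60° from the x-axis; with |FV| = 14.4, V = (28.70, 19.22). Then |UV| = |V − U| = 34.54.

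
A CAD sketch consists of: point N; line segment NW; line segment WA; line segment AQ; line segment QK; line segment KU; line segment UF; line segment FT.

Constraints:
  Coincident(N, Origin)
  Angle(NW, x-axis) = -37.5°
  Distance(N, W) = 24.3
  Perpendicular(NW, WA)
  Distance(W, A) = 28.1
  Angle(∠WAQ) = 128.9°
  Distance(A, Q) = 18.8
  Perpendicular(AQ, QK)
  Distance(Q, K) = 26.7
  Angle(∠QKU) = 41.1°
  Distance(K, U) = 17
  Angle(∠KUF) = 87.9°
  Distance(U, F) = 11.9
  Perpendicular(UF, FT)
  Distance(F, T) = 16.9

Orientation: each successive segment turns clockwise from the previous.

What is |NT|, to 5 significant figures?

31.595

N is at the origin; NW runs at -37.5° with length 24.3, so W = (19.278, -14.793). NW ⟂ WA, so WA runs at -127.50°; with |WA| = 28.1, A = (2.1723, -37.086). ∠WAQ = 128.9° gives AQ at -178.60° from the x-axis; with |AQ| = 18.8, Q = (-16.622, -37.545). AQ ⟂ QK, so QK runs at 91.400°; with |QK| = 26.7, K = (-17.274, -10.853). ∠QKU = 41.1° gives KU at -47.500° from the x-axis; with |KU| = 17.0, U = (-5.7894, -23.387). ∠KUF = 87.9° gives UF at -139.60° from the x-axis; with |UF| = 11.9, F = (-14.852, -31.100). UF is perpendicular to FT, so FT runs at 130.40°; with |FT| = 16.9, T = (-25.805, -18.230). Then |NT| = |T − N| = 31.595.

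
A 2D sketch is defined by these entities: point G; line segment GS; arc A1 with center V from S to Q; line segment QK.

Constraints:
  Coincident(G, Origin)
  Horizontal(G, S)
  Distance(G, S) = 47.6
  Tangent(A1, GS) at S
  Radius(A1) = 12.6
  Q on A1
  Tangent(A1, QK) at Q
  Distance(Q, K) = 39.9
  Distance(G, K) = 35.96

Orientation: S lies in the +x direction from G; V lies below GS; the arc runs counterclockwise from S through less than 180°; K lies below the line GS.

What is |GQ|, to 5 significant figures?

38.423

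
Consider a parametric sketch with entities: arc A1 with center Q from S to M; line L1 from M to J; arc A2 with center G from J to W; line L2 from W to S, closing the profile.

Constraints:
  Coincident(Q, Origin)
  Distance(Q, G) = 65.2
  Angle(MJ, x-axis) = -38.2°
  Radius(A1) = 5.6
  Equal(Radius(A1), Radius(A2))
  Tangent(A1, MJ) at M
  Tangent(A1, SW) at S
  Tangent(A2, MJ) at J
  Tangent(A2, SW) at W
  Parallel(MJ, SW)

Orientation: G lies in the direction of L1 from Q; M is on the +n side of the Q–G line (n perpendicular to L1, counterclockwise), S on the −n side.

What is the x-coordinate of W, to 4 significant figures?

47.77

The slot axis is L1's direction at -38.2°, so u = (cos -38.2°, sin -38.2°) = (0.7859, -0.6184) and n = (−sin -38.2°, cos -38.2°) = (0.6184, 0.7859). Q is at the origin and G lies 65.2 along u from Q, so G = 65.2·u = (51.24, -40.32). Tangency of A1 to both parallel lines with radius 5.6 puts M and S at Q ± 5.6·n: M = (3.463, 4.401), S = (-3.463, -4.401). Equal radii place J and W the same way about G: J = G + 5.6·n = (54.70, -35.92), W = G − 5.6·n = (47.77, -44.72). So W.x = 47.77.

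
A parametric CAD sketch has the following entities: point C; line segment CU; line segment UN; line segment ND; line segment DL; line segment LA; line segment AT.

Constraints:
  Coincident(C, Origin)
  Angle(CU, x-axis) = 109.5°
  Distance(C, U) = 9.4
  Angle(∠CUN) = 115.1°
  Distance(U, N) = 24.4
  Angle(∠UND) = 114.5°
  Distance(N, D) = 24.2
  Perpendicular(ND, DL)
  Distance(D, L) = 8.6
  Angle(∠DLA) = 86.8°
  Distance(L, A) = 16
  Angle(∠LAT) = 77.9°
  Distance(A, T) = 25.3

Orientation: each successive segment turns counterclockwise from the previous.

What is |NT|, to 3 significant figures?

22.4

C is at the origin; CU runs at 109.5° with length 9.4, so U = (-3.14, 8.86). ∠CUN = 115.1° gives UN at 174° from the x-axis; with |UN| = 24.4, N = (-27.4, 11.2). ∠UND = 114.5° gives ND at -120° from the x-axis; with |ND| = 24.2, D = (-39.6, -9.69). ND is perpendicular to DL, so DL runs at -30.1°; with |DL| = 8.6, L = (-32.1, -14.0). ∠DLA = 86.8° gives LA at 63.1° from the x-axis; with |LA| = 16.0, A = (-24.9, 0.261). ∠LAT = 77.9° gives AT at 165° from the x-axis; with |AT| = 25.3, T = (-49.3, 6.72). Then |NT| = |T − N| = 22.4.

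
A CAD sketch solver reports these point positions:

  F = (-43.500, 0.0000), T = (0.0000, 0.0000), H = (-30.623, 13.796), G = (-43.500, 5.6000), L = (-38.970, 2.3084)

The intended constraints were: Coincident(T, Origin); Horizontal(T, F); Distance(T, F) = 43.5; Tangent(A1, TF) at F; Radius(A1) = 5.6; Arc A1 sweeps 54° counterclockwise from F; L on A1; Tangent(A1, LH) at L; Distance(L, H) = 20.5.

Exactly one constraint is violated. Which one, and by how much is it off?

Distance(L, H) = 20.5 — off by 6.30.

T = (0.00, 0.00) ✓; T.y = 0.00, F.y = 0.00 ✓; |TF| = 43.50 ✓; ∠(GF, FT) = 90.00° ✓; |GF| = 5.600 ✓; bearing(G→L) − bearing(G→F) = 54.00° ✓; |GL| = 5.600 ✓; ∠(GL, LH) = 90.00° ✓; |LH| = 14.20 ✗.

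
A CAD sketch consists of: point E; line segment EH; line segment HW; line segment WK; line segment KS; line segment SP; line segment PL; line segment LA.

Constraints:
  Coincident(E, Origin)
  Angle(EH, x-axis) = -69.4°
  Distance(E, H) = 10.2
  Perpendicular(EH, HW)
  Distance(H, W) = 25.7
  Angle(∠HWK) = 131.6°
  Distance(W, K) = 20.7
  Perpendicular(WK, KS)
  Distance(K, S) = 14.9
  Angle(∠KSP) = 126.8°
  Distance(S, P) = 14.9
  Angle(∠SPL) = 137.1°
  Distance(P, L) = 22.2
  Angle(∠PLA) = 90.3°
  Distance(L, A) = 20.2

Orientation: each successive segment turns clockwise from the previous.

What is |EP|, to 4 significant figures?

18.33

E is at the origin; EH runs at -69.4° with length 10.2, so H = (3.589, -9.548). The perpendicularity gives HW at right angles to EH, so HW runs at -159.4°; with |HW| = 25.7, W = (-20.47, -18.59). ∠HWK = 131.6° gives WK at 152.2° from the x-axis; with |WK| = 20.7, K = (-38.78, -8.936). WK ⟂ KS, so KS runs at 62.20°; with |KS| = 14.9, S = (-31.83, 4.244). ∠KSP = 126.8° gives SP at 9.000° from the x-axis; with |SP| = 14.9, P = (-17.11, 6.575). Then |EP| = |P − E| = 18.33.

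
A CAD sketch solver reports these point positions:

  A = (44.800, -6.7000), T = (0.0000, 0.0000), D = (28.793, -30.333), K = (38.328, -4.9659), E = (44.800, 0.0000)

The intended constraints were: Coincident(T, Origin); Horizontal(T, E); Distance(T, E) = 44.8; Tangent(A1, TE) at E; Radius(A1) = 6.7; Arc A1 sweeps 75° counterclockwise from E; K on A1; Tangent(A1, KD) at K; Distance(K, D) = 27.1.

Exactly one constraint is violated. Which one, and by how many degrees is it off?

Tangent(A1, KD) at K — off by 5.60°.

T = (0.00, 0.00) ✓; T.y = 0.00, E.y = 0.00 ✓; |TE| = 44.80 ✓; ∠(AE, ET) = 90.00° ✓; |AE| = 6.700 ✓; bearing(A→K) − bearing(A→E) = 75.00° ✓; |AK| = 6.700 ✓; ∠(AK, KD) = 95.60° ✗; |KD| = 27.10 ✓.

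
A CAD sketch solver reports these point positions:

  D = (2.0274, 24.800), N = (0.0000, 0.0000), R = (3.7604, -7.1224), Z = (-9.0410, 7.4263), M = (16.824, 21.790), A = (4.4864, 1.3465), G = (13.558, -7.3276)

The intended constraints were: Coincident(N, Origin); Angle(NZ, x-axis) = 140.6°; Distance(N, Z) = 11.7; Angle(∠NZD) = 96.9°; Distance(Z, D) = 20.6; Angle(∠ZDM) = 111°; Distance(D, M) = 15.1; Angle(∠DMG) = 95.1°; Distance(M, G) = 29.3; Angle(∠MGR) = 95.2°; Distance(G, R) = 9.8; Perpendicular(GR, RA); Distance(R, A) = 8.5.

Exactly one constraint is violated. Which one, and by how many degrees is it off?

Perpendicular(GR, RA) — off by 3.70°.

N = (0.00, 0.00) ✓; NZ at 140.6° ✓; |NZ| = 11.70 ✓; ∠NZD = 96.90° ✓; |ZD| = 20.60 ✓; ∠ZDM = 111.0° ✓; |DM| = 15.10 ✓; ∠DMG = 95.10° ✓; |MG| = 29.30 ✓; ∠MGR = 95.20° ✓; |GR| = 9.800 ✓; ∠(GR, RA) = 93.70° ✗; |RA| = 8.500 ✓.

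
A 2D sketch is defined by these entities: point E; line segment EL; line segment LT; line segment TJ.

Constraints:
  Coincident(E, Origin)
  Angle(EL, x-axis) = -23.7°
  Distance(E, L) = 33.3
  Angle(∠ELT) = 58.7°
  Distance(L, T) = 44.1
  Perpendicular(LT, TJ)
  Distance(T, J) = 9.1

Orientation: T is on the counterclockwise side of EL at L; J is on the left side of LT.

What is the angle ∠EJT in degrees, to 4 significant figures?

125.8°

E is at the origin; EL runs at -23.7° with length 33.3, so L = 33.3·(cos -23.7°, sin -23.7°) = (30.49, -13.38). ∠ELT = 58.7°, so LT runs at -23.7° + (180° − 58.7°) = 97.60° from the x-axis; with |LT| = 44.1, T = L + 44.1·(cos 97.60°, sin 97.60°) = (24.66, 30.33). LT ⟂ TJ; with |TJ| = 9.1 on the left of LT, J = T + 9.1·(-0.9912, -0.1323) = (15.64, 29.12). Then cos ∠EJT = JE·JT / (|JE||JT|), giving 125.8°.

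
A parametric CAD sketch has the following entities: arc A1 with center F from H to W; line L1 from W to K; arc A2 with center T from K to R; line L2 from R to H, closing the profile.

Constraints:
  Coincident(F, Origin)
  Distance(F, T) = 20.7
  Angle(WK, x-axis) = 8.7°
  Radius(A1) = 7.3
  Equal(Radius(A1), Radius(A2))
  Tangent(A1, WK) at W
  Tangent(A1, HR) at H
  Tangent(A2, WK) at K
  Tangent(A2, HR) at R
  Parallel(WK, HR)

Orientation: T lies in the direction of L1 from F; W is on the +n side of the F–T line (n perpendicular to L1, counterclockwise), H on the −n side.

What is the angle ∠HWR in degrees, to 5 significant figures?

54.804°

The slot axis is L1's direction at 8.7°, so u = (cos 8.7°, sin 8.7°) = (0.98849, 0.15126) and n = (−sin 8.7°, cos 8.7°) = (-0.15126, 0.98849). F is at the origin and T lies 20.7 along u from F, so T = 20.7·u = (20.462, 3.1311). Tangency of A1 to both parallel lines with radius 7.3 puts W and H at F ± 7.3·n: W = (-1.1042, 7.2160), H = (1.1042, -7.2160). Equal radii place K and R the same way about T: K = T + 7.3·n = (19.358, 10.347), R = T − 7.3·n = (21.566, -4.0849). Then cos ∠HWR = WH·WR / (|WH||WR|), giving 54.804°.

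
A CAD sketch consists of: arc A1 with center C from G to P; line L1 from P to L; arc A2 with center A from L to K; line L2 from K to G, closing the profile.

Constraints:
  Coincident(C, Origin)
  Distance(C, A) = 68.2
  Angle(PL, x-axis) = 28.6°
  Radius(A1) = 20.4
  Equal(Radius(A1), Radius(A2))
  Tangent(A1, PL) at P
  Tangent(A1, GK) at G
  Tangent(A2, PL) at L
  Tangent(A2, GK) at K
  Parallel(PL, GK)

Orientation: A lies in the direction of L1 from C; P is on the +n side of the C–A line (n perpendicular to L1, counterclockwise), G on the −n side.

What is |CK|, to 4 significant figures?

71.19

The slot axis is L1's direction at 28.6°, so u = (cos 28.6°, sin 28.6°) = (0.8780, 0.4787) and n = (−sin 28.6°, cos 28.6°) = (-0.4787, 0.8780). C is at the origin and A lies 68.2 along u from C, so A = 68.2·u = (59.88, 32.65). Tangency of A1 to both parallel lines with radius 20.4 puts P and G at C ± 20.4·n: P = (-9.765, 17.91), G = (9.765, -17.91). Equal radii place L and K the same way about A: L = A + 20.4·n = (50.11, 50.56), K = A − 20.4·n = (69.64, 14.74). Then |CK| = |K − C| = 71.19.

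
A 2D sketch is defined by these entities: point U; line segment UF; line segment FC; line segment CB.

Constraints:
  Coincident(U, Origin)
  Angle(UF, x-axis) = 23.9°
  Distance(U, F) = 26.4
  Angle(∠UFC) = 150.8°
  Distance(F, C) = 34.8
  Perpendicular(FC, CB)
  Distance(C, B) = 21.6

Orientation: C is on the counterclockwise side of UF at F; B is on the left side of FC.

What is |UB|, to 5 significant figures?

58.499

∠UFC = 150.8°, so FC runs at 23.9° + (180° − 150.8°) = 53.100° from the x-axis; with |FC| = 34.8, C = F + 34.8·(cos 53.100°, sin 53.100°) = (45.031, 38.525). FC is perpendicular to CB; with |CB| = 21.6 on the left of FC, B = C + 21.6·(-0.79968, 0.60042) = (27.758, 51.494). Then |UB| = |B − U| = 58.499.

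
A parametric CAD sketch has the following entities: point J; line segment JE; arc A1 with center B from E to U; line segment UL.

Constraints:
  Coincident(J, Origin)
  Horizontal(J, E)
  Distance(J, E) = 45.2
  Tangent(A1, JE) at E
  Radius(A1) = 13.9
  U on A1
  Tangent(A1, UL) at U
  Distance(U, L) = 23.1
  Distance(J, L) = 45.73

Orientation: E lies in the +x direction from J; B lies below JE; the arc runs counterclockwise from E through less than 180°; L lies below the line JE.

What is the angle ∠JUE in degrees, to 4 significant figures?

116.4°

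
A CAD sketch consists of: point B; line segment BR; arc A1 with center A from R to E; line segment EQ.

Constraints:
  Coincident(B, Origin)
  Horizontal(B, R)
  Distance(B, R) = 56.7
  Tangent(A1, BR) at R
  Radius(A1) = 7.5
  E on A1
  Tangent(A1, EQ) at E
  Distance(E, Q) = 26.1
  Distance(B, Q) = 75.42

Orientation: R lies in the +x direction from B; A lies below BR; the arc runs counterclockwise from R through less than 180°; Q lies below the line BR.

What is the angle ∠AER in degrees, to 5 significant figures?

24.386°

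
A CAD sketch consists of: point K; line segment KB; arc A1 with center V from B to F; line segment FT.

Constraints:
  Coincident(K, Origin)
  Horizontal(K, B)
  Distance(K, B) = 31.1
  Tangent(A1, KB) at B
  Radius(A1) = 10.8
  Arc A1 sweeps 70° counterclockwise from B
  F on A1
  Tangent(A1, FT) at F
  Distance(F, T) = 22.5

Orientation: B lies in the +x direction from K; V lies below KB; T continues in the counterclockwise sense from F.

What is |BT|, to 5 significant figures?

33.413

K is at the origin; KB is horizontal with |KB| = 31.1 and B on the +x side, so B = (31.100, 0.0000). Since A1 is tangent to KB there, VB ⟂ KB, so V = B + (0, -10.8) = (31.100, -10.800). On A1, B sits at bearing 90° from V; a 70° counterclockwise sweep puts F at bearing 160°, so F = V + 10.8·(cos 160°, sin 160°) = (20.951, -7.1062). Tangency of A1 to FT means the radius VF is perpendicular to FT, so FT runs along (−sin 160°, cos 160°); with |FT| = 22.5, T = (13.256, -28.249). Then |BT| = |T − B| = 33.413.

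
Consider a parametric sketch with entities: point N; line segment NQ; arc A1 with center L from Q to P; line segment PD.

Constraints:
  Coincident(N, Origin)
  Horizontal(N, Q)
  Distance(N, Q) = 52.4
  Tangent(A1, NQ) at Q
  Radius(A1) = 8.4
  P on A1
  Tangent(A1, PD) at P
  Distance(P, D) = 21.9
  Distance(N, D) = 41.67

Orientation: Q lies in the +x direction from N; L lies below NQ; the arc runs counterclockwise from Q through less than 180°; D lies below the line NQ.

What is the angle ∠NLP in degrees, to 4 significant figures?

19.92°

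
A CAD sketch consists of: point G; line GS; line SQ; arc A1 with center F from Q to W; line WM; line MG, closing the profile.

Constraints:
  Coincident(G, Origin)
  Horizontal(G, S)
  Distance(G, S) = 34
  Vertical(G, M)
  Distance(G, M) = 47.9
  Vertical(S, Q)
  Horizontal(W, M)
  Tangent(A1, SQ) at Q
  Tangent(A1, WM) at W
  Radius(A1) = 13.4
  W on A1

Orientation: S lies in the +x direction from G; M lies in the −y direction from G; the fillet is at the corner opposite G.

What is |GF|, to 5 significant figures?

40.182

G is at the origin; GS is horizontal with |GS| = 34.0 and S on the +x side, so S = (34.000, 0.0000). GM is vertical with |GM| = 47.9 and M on the −y side, so M = (0.0000, -47.900). The virtual corner opposite G is at (34.000, -47.900). Tangency of A1 to SQ means the radius FQ is perpendicular to SQ and tangency of A1 to WM means the radius FW is perpendicular to WM, with radius 13.4, so the center F sits 13.4 in from both sides at F = (20.600, -34.500). Then |GF| = |F − G| = 40.182.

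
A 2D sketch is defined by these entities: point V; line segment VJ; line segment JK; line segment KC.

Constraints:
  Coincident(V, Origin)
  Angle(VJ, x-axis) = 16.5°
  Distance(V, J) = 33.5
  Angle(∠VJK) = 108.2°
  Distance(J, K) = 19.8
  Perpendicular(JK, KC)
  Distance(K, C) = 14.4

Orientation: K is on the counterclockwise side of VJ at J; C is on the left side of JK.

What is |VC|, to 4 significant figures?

34.92

∠VJK = 108.2°, so JK runs at 16.5° + (180° − 108.2°) = 88.30° from the x-axis; with |JK| = 19.8, K = J + 19.8·(cos 88.30°, sin 88.30°) = (32.71, 29.31). JK is perpendicular to KC; with |KC| = 14.4 on the left of JK, C = K + 14.4·(-0.9996, 0.02967) = (18.31, 29.73). Then |VC| = |C − V| = 34.92.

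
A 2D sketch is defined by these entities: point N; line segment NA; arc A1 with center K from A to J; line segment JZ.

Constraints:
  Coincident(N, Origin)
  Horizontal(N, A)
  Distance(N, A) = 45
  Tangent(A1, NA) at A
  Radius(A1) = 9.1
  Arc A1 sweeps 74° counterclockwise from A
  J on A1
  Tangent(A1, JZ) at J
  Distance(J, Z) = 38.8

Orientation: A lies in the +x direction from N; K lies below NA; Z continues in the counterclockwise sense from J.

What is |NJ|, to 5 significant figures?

36.847

The tangent condition forces KA to be normal to NA, so K = A + (0, -9.1) = (45.000, -9.1000). On A1, A sits at bearing 90° from K; a 74° counterclockwise sweep puts J at bearing 164°, so J = K + 9.1·(cos 164°, sin 164°) = (36.253, -6.5917). Then |NJ| = |J − N| = 36.847.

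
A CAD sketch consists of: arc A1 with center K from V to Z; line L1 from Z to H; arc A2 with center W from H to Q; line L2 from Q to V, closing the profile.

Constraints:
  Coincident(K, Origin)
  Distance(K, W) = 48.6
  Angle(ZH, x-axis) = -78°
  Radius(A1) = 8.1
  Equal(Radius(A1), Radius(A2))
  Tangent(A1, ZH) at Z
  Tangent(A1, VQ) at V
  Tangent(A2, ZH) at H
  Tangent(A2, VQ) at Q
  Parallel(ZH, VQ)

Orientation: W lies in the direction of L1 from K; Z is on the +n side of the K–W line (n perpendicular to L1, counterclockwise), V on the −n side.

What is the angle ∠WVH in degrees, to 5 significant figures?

8.9726°

Tangency of A1 to both parallel lines with radius 8.1 puts Z and V at K ± 8.1·n: Z = (7.9230, 1.6841), V = (-7.9230, -1.6841). Equal radii place H and Q the same way about W: H = W + 8.1·n = (18.028, -45.854), Q = W − 8.1·n = (2.1815, -49.222). Then cos ∠WVH = VW·VH / (|VW||VH|), giving 8.9726°.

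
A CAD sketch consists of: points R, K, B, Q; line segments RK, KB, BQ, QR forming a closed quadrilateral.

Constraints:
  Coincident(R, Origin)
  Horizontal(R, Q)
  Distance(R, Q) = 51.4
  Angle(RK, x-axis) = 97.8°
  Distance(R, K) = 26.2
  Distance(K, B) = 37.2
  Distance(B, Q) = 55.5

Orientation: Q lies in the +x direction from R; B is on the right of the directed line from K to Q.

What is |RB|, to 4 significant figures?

11.62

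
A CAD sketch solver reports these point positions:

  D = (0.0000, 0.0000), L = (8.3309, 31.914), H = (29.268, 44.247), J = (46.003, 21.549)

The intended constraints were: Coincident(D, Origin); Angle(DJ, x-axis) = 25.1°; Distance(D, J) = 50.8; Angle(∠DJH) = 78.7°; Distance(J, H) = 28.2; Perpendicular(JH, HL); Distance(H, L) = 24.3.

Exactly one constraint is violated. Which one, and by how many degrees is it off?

Perpendicular(JH, HL) — off by 5.90°.

D = (0.00, 0.00) ✓; DJ at 25.10° ✓; |DJ| = 50.80 ✓; ∠DJH = 78.70° ✓; |JH| = 28.20 ✓; ∠(JH, HL) = 84.10° ✗; |HL| = 24.30 ✓.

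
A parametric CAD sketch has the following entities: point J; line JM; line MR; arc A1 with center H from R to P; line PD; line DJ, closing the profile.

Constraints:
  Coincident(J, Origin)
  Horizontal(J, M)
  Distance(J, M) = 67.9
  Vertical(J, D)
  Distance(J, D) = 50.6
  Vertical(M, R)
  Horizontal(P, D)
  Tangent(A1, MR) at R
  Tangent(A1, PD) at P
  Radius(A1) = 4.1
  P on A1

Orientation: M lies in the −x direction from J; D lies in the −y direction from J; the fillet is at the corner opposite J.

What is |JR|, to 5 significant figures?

82.296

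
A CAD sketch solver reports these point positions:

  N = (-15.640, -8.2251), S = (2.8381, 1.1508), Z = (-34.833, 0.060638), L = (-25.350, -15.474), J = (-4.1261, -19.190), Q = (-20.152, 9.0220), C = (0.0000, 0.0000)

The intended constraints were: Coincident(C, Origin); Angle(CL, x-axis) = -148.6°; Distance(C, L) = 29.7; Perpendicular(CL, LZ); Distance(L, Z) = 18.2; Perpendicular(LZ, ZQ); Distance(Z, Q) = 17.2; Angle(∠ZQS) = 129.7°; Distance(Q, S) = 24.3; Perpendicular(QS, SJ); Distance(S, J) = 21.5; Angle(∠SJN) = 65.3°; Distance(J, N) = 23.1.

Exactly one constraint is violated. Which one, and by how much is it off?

Distance(J, N) = 23.1 — off by 7.20.

C = (0.00, 0.00) ✓; CL at -148.6° ✓; |CL| = 29.70 ✓; ∠(CL, LZ) = 90.00° ✓; |LZ| = 18.20 ✓; ∠(LZ, ZQ) = 90.00° ✓; |ZQ| = 17.20 ✓; ∠ZQS = 129.7° ✓; |QS| = 24.30 ✓; ∠(QS, SJ) = 90.00° ✓; |SJ| = 21.50 ✓; ∠SJN = 65.30° ✓; |JN| = 15.90 ✗.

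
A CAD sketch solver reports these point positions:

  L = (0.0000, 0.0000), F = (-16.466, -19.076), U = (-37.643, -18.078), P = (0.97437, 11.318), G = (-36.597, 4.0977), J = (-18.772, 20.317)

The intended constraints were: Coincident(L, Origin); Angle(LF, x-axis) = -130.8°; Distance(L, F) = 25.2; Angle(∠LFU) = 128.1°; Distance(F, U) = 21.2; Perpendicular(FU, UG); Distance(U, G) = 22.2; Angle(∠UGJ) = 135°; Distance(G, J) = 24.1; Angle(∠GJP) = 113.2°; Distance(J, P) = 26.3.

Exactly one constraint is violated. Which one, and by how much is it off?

Distance(J, P) = 26.3 — off by 4.60.

L = (0.00, 0.00) ✓; LF at -130.8° ✓; |LF| = 25.20 ✓; ∠LFU = 128.1° ✓; |FU| = 21.20 ✓; ∠(FU, UG) = 90.00° ✓; |UG| = 22.20 ✓; ∠UGJ = 135.0° ✓; |GJ| = 24.10 ✓; ∠GJP = 113.2° ✓; |JP| = 21.70 ✗.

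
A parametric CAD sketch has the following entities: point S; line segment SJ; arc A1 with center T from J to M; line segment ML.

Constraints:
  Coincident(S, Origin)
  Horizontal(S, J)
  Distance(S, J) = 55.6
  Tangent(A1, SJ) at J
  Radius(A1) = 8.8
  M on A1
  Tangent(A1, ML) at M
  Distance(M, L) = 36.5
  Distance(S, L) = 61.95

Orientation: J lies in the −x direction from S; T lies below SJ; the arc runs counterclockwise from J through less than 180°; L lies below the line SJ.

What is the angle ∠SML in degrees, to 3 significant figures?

69.5°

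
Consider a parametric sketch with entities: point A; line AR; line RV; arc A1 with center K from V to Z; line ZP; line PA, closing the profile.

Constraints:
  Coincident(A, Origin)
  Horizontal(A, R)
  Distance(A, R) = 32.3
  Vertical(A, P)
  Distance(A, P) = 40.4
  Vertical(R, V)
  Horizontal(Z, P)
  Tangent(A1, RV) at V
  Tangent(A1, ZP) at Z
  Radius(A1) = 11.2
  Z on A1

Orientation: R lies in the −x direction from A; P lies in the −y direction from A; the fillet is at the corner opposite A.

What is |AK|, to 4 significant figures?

36.03

A is at the origin; AR is horizontal with |AR| = 32.3 and R on the −x side, so R = (-32.30, 0.000). AP is vertical with |AP| = 40.4 and P on the −y side, so P = (0.000, -40.40). The virtual corner opposite A is at (-32.30, -40.40). A1 meets RV tangentially, so KV is at right angles to RV and tangency of A1 to ZP means the radius KZ is perpendicular to ZP, with radius 11.2, so the center K sits 11.2 in from both sides at K = (-21.10, -29.20). Then |AK| = |K − A| = 36.03.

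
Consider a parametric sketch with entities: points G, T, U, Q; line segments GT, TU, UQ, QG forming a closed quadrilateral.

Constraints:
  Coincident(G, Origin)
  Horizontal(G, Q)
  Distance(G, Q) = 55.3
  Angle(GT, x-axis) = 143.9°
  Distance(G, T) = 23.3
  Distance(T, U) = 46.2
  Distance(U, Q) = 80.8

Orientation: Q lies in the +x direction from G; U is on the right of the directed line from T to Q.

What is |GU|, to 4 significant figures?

37.47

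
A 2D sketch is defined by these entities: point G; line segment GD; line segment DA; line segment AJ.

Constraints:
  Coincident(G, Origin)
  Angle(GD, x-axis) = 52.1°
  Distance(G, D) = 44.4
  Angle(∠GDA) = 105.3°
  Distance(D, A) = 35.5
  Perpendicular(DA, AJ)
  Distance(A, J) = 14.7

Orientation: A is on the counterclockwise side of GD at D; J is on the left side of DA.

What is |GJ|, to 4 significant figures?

54.96

G is at the origin; GD runs at 52.1° with length 44.4, so D = 44.4·(cos 52.1°, sin 52.1°) = (27.27, 35.04). ∠GDA = 105.3°, so DA runs at 52.1° + (180° − 105.3°) = 126.8° from the x-axis; with |DA| = 35.5, A = D + 35.5·(cos 126.8°, sin 126.8°) = (6.009, 63.46). DA is perpendicular to AJ; with |AJ| = 14.7 on the left of DA, J = A + 14.7·(-0.8007, -0.5990) = (-5.762, 54.66). Then |GJ| = |J − G| = 54.96.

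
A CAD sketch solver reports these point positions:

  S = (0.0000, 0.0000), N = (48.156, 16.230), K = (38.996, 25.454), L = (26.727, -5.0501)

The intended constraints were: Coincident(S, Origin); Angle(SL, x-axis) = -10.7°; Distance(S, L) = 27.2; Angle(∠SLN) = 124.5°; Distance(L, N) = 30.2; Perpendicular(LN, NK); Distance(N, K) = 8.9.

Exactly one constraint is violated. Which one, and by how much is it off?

Distance(N, K) = 8.9 — off by 4.10.

S = (0.00, 0.00) ✓; SL at -10.70° ✓; |SL| = 27.20 ✓; ∠SLN = 124.5° ✓; |LN| = 30.20 ✓; ∠(LN, NK) = 90.00° ✓; |NK| = 13.00 ✗.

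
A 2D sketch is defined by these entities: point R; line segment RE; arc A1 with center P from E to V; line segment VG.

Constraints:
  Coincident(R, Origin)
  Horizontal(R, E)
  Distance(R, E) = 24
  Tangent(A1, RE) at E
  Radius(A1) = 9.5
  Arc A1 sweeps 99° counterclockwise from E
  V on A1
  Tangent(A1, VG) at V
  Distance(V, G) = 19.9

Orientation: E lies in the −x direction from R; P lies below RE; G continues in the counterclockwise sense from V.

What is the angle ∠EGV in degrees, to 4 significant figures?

20.56°

On A1, E sits at bearing 90° from P; a 99° counterclockwise sweep puts V at bearing 189°, so V = P + 9.5·(cos 189°, sin 189°) = (-33.38, -10.99). Since A1 is tangent to VG there, PV ⟂ VG, so VG runs along (−sin 189°, cos 189°); with |VG| = 19.9, G = (-30.27, -30.64). Then cos ∠EGV = GE·GV / (|GE||GV|), giving 20.56°.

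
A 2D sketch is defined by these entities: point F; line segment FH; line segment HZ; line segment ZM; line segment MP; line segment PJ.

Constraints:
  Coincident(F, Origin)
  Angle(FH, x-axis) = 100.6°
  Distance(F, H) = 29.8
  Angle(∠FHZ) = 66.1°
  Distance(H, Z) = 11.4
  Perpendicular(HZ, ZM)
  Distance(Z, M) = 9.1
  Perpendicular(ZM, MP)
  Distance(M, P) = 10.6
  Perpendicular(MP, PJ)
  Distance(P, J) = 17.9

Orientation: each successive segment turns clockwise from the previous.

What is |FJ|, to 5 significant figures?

37.767

ZM ⟂ MP, so MP runs at 166.70°; with |MP| = 10.6, P = (-6.7967, 20.252). MP is perpendicular to PJ, so PJ runs at 76.700°; with |PJ| = 17.9, J = (-2.6788, 37.671). Then |FJ| = |J − F| = 37.767.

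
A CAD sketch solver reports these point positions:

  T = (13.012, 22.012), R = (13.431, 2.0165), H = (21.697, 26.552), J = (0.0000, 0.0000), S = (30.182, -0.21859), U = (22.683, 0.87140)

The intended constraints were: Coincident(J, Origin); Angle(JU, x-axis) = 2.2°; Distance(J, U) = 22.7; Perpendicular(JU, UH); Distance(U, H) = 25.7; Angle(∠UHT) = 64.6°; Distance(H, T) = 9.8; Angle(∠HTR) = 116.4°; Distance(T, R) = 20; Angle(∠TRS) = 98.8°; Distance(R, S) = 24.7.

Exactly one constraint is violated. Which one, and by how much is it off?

Distance(R, S) = 24.7 — off by 7.80.

J = (0.00, 0.00) ✓; JU at 2.200° ✓; |JU| = 22.70 ✓; ∠(JU, UH) = 90.00° ✓; |UH| = 25.70 ✓; ∠UHT = 64.60° ✓; |HT| = 9.800 ✓; ∠HTR = 116.4° ✓; |TR| = 20.00 ✓; ∠TRS = 98.80° ✓; |RS| = 16.90 ✗.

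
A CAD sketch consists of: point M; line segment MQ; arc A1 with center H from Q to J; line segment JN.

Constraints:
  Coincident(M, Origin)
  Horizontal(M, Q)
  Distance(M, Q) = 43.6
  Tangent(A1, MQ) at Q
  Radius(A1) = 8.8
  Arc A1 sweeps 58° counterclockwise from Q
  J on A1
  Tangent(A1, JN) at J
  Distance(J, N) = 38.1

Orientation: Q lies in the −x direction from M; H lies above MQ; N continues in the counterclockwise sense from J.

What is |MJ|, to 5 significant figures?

36.373

The tangent condition forces HQ to be normal to MQ, so H = Q + (0, 8.8) = (-43.600, 8.8000). On A1, Q sits at bearing -90° from H; a 58° counterclockwise sweep puts J at bearing -32°, so J = H + 8.8·(cos -32°, sin -32°) = (-36.137, 4.1367). Then |MJ| = |J − M| = 36.373.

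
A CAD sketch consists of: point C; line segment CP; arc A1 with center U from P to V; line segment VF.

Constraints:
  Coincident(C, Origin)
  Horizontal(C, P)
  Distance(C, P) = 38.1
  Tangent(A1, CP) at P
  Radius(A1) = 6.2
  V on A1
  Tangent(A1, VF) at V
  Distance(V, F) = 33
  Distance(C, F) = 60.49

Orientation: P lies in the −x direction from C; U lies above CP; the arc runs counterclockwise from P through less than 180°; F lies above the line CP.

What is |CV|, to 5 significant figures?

33.663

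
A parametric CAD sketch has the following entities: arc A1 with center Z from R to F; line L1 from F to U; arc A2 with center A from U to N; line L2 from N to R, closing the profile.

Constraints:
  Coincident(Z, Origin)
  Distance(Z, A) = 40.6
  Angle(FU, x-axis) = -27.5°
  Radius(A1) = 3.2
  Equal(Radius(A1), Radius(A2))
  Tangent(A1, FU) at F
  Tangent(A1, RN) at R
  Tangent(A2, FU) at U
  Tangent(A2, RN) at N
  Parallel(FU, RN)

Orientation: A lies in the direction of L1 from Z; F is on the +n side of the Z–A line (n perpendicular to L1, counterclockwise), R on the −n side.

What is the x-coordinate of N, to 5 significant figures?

34.535

Tangency of A1 to both parallel lines with radius 3.2 puts F and R at Z ± 3.2·n: F = (1.4776, 2.8384), R = (-1.4776, -2.8384). Equal radii place U and N the same way about A: U = A + 3.2·n = (37.490, -15.909), N = A − 3.2·n = (34.535, -21.585). So N.x = 34.535.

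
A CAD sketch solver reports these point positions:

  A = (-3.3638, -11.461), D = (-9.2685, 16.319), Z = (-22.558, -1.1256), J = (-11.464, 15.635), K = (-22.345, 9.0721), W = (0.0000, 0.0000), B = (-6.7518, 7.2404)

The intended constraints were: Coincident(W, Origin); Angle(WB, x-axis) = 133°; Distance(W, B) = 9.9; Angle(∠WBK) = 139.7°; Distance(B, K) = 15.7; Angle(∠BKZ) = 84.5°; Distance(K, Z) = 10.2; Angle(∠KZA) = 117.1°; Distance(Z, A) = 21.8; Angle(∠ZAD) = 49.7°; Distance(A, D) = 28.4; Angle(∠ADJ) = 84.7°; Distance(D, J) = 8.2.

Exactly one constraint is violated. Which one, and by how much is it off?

Distance(D, J) = 8.2 — off by 5.90.

W = (0.00, 0.00) ✓; WB at 133.0° ✓; |WB| = 9.900 ✓; ∠WBK = 139.7° ✓; |BK| = 15.70 ✓; ∠BKZ = 84.50° ✓; |KZ| = 10.20 ✓; ∠KZA = 117.1° ✓; |ZA| = 21.80 ✓; ∠ZAD = 49.70° ✓; |AD| = 28.40 ✓; ∠ADJ = 84.70° ✓; |DJ| = 2.300 ✗.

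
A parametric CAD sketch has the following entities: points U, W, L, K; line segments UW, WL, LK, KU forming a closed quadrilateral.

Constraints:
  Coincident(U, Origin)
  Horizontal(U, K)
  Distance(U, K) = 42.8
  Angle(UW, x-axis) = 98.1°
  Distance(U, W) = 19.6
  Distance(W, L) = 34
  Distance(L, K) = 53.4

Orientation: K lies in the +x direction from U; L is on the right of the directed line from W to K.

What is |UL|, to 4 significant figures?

16.55

Checks: |WL| = 34.00 ✓; |LK| = 53.40 ✓.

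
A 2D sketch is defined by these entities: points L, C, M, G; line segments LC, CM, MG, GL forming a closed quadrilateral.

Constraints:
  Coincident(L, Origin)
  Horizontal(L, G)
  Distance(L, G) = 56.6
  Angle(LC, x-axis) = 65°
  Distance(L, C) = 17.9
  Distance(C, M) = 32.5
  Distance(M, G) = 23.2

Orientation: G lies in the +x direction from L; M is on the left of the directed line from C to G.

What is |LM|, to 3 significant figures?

43.2

Checks: |CM| = 32.50 ✓; |MG| = 23.20 ✓.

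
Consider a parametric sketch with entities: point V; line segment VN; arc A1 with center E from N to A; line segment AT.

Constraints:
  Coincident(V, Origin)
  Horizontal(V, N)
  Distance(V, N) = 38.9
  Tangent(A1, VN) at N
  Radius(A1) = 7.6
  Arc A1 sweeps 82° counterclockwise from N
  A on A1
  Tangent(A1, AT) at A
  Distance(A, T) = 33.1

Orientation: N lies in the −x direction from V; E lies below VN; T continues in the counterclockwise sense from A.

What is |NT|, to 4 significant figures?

41.15

On A1, N sits at bearing 90° from E; an 82° counterclockwise sweep puts A at bearing 172°, so A = E + 7.6·(cos 172°, sin 172°) = (-46.43, -6.542). A1 meets AT tangentially, so EA is at right angles to AT, so AT runs along (−sin 172°, cos 172°); with |AT| = 33.1, T = (-51.03, -39.32). Then |NT| = |T − N| = 41.15.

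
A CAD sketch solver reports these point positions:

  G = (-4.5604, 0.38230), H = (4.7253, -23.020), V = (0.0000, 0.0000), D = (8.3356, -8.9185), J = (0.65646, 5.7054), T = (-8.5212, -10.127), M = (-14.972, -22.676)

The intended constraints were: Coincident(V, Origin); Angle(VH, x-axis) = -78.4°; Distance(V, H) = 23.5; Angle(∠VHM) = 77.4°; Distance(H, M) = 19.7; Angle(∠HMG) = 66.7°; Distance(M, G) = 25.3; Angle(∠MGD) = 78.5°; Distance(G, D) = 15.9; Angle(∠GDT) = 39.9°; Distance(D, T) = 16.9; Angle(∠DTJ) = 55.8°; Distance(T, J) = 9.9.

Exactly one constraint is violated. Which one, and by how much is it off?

Distance(T, J) = 9.9 — off by 8.40.

V = (0.00, 0.00) ✓; VH at -78.40° ✓; |VH| = 23.50 ✓; ∠VHM = 77.40° ✓; |HM| = 19.70 ✓; ∠HMG = 66.70° ✓; |MG| = 25.30 ✓; ∠MGD = 78.50° ✓; |GD| = 15.90 ✓; ∠GDT = 39.90° ✓; |DT| = 16.90 ✓; ∠DTJ = 55.80° ✓; |TJ| = 18.30 ✗.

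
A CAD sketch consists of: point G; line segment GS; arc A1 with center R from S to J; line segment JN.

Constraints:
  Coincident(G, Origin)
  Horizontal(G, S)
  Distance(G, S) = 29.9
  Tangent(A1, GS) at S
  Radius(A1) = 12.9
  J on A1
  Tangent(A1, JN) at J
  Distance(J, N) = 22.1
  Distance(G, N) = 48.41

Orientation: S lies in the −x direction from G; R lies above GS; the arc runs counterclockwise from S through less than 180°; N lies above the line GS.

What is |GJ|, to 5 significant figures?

26.729

Checks: |RJ| = 12.90 ✓; ∠(RJ, JN) = 90.00° ✓; |JN| = 22.10 ✓; |GN| = 48.41 ✓.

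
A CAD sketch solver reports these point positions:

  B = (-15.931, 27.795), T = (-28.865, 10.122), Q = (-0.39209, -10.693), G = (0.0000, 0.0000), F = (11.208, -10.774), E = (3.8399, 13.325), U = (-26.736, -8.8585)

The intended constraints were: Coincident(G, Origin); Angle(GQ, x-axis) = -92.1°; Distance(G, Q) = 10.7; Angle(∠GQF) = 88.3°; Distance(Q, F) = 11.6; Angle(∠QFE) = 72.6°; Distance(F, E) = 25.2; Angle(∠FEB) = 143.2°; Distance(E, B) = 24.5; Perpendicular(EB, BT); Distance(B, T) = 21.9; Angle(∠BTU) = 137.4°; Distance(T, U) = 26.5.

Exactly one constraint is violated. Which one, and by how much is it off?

Distance(T, U) = 26.5 — off by 7.40.

G = (0.00, 0.00) ✓; GQ at -92.10° ✓; |GQ| = 10.70 ✓; ∠GQF = 88.30° ✓; |QF| = 11.60 ✓; ∠QFE = 72.60° ✓; |FE| = 25.20 ✓; ∠FEB = 143.2° ✓; |EB| = 24.50 ✓; ∠(EB, BT) = 90.00° ✓; |BT| = 21.90 ✓; ∠BTU = 137.4° ✓; |TU| = 19.10 ✗.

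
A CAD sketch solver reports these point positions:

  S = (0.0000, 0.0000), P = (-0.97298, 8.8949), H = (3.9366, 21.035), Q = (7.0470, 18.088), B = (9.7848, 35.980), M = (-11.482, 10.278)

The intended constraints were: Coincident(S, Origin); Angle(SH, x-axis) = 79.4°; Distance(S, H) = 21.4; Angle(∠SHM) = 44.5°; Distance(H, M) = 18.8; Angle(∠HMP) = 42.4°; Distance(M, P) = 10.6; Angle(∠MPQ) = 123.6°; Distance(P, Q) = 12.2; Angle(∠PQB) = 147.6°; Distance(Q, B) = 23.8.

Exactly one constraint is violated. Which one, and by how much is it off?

Distance(Q, B) = 23.8 — off by 5.70.

S = (0.00, 0.00) ✓; SH at 79.40° ✓; |SH| = 21.40 ✓; ∠SHM = 44.50° ✓; |HM| = 18.80 ✓; ∠HMP = 42.40° ✓; |MP| = 10.60 ✓; ∠MPQ = 123.6° ✓; |PQ| = 12.20 ✓; ∠PQB = 147.6° ✓; |QB| = 18.10 ✗.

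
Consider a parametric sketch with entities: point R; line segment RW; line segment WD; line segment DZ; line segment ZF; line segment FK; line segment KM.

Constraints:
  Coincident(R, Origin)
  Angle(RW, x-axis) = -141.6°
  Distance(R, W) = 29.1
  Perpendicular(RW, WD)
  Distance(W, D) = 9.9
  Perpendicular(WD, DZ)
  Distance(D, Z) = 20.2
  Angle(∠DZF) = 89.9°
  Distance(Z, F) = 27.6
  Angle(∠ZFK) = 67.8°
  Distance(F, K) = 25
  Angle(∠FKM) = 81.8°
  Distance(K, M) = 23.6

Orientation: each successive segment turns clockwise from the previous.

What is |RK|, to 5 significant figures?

33.113

∠DZF = 89.9° gives ZF at -51.700° from the x-axis; with |ZF| = 27.6, F = (3.9817, -19.429). ∠ZFK = 67.8° gives FK at -163.90° from the x-axis; with |FK| = 25.0, K = (-20.038, -26.362). Then |RK| = |K − R| = 33.113.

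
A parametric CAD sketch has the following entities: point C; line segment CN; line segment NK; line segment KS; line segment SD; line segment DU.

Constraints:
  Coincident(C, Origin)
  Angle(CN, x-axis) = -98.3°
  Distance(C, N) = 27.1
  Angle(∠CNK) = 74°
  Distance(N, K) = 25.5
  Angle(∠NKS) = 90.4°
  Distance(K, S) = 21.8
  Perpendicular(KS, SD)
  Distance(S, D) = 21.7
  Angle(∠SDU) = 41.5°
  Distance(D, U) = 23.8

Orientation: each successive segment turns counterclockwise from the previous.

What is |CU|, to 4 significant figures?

24.52

C is at the origin; CN runs at -98.3° with length 27.1, so N = (-3.912, -26.82). ∠CNK = 74.0° gives NK at 7.700° from the x-axis; with |NK| = 25.5, K = (21.36, -23.40). ∠NKS = 90.4° gives KS at 97.30° from the x-axis; with |KS| = 21.8, S = (18.59, -1.776). KS ⟂ SD, so SD runs at -172.7°; with |SD| = 21.7, D = (-2.936, -4.534). ∠SDU = 41.5° gives DU at -34.20° from the x-axis; with |DU| = 23.8, U = (16.75, -17.91). Then |CU| = |U − C| = 24.52.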